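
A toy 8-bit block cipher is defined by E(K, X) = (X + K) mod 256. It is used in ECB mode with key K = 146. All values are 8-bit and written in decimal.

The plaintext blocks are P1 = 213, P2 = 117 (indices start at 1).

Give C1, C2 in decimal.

ECB encryption: C_i = E(K, P_i).
C1: E(K, 213) = 103.
C2: E(K, 117) = 7.

C1 = 103, C2 = 7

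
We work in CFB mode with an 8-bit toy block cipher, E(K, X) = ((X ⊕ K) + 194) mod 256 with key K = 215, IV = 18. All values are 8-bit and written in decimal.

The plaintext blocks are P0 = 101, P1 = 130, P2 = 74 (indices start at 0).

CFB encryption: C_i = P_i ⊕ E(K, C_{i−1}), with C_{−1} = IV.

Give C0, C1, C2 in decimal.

C0: E(K, 18) = 135; 101 ⊕ 135 = 226.
C1: E(K, 226) = 247; 130 ⊕ 247 = 117.
C2: E(K, 117) = 100; 74 ⊕ 100 = 46.

C0 = 226, C1 = 117, C2 = 46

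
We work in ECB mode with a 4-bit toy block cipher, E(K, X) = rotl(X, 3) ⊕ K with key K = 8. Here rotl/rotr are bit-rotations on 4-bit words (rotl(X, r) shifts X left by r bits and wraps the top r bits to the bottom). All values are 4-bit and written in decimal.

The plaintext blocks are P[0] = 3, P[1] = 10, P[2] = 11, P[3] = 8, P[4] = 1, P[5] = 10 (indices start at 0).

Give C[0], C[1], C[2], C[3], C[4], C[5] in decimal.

ECB encryption: C_i = E(K, P_i).
C[0]: E(K, 3) = 1.
C[1]: E(K, 10) = 13.
C[2]: E(K, 11) = 5.
C[3]: E(K, 8) = 12.
C[4]: E(K, 1) = 0.
C[5]: E(K, 10) = 13.

C[0] = 1, C[1] = 13, C[2] = 5, C[3] = 12, C[4] = 0, C[5] = 13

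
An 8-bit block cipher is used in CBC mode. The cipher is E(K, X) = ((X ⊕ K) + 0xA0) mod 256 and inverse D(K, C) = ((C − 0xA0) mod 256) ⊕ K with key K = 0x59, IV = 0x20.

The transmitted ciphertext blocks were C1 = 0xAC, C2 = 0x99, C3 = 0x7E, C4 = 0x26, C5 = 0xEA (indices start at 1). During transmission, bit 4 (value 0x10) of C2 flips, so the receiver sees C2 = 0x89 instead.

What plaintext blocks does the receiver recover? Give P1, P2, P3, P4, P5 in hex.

CBC decryption: P_i = D(K, C_i) ⊕ C_{i−1}, with C_{0} = IV.
Only C2 changed, to 0x89. In CBC, a change in C_i garbles P_i and flips the same bit in P_{i+1}. Decrypting the received ciphertext:
P1: D(K, 0xAC) = 0x55; 0x55 ⊕ 0x20 = 0x75.
P2: D(K, 0x89) = 0xB0; 0xB0 ⊕ 0xAC = 0x1C.
P3: D(K, 0x7E) = 0x87; 0x87 ⊕ 0x89 = 0x0E.
P4: D(K, 0x26) = 0xDF; 0xDF ⊕ 0x7E = 0xA1.
P5: D(K, 0xEA) = 0x13; 0x13 ⊕ 0x26 = 0x35.
Blocks that differ from the original plaintext: P2, P3.

P1 = 0x75, P2 = 0x1C, P3 = 0x0E, P4 = 0xA1, P5 = 0x35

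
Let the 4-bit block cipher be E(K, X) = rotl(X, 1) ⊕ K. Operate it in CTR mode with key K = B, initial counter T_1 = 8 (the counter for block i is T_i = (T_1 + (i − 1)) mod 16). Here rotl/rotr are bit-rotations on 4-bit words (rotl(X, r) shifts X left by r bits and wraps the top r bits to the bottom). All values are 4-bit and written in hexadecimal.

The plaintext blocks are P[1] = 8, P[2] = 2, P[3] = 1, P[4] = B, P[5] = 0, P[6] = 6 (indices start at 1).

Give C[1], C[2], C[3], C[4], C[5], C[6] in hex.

CTR encryption: S_i = E(K, T_i) where T_i is the counter for block i; C_i = P_i ⊕ S_i.
C[1]: T = 8, S = E(K, T) = A; 8 ⊕ A = 2.
C[2]: T = 9, S = E(K, T) = 8; 2 ⊕ 8 = A.
C[3]: T = A, S = E(K, T) = E; 1 ⊕ E = F.
C[4]: T = B, S = E(K, T) = C; B ⊕ C = 7.
C[5]: T = C, S = E(K, T) = 2; 0 ⊕ 2 = 2.
C[6]: T = D, S = E(K, T) = 0; 6 ⊕ 0 = 6.

C[1] = 2, C[2] = A, C[3] = F, C[4] = 7, C[5] = 2, C[6] = 6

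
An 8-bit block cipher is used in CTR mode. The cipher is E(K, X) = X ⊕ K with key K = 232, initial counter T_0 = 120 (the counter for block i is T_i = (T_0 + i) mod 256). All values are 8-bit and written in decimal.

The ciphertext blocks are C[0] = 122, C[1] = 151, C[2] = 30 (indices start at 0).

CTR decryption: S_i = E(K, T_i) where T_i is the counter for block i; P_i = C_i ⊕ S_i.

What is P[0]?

P[0]: T = 120, S = E(K, T) = 144; 122 ⊕ 144 = 234.

P[0] = 234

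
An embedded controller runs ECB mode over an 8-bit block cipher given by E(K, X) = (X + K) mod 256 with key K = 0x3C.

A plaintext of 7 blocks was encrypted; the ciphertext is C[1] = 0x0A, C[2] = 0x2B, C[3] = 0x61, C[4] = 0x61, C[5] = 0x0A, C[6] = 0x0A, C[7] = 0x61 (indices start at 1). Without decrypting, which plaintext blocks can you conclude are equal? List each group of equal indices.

ECB encrypts each block independently with the same key, so equal ciphertext blocks imply equal plaintext blocks.
C[1] = C[5] = C[6] = 0x0A, so P[1] = P[5] = P[6].
C[3] = C[4] = C[7] = 0x61, so P[3] = P[4] = P[7].

P[1] = P[5] = P[6]; P[3] = P[4] = P[7]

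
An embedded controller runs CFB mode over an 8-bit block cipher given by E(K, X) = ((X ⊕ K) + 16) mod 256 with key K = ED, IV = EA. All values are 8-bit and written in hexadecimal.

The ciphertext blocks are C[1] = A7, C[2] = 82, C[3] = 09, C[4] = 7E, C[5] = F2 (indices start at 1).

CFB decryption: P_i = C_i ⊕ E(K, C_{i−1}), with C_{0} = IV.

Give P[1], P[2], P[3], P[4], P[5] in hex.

P[1] = BA, P[2] = E2, P[3] = 8C, P[4] = 84, P[5] = 5B

P[1]: E(K, EA) = 1D; A7 ⊕ 1D = BA.
P[2]: E(K, A7) = 60; 82 ⊕ 60 = E2.
P[3]: E(K, 82) = 85; 09 ⊕ 85 = 8C.
P[4]: E(K, 09) = FA; 7E ⊕ FA = 84.
P[5]: E(K, 7E) = A9; F2 ⊕ A9 = 5B.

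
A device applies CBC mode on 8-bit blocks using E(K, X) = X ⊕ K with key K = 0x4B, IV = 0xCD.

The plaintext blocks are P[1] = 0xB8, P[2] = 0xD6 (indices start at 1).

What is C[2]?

CBC encryption: C_i = E(K, P_i ⊕ C_{i−1}), with C_{0} = IV.
C[1]: P[1] ⊕ 0xCD = 0x75; E(K, 0x75) = 0x3E.
C[2]: P[2] ⊕ 0x3E = 0xE8; E(K, 0xE8) = 0xA3.

C[2] = 0xA3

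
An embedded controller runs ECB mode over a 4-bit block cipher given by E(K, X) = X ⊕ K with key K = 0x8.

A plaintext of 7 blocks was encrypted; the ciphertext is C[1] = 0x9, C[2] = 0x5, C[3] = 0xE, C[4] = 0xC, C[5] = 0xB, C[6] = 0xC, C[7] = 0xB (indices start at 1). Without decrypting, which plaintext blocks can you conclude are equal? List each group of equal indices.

P[4] = P[6]; P[5] = P[7]

ECB encrypts each block independently with the same key, so equal ciphertext blocks imply equal plaintext blocks.
C[4] = C[6] = 0xC, so P[4] = P[6].
C[5] = C[7] = 0xB, so P[5] = P[7].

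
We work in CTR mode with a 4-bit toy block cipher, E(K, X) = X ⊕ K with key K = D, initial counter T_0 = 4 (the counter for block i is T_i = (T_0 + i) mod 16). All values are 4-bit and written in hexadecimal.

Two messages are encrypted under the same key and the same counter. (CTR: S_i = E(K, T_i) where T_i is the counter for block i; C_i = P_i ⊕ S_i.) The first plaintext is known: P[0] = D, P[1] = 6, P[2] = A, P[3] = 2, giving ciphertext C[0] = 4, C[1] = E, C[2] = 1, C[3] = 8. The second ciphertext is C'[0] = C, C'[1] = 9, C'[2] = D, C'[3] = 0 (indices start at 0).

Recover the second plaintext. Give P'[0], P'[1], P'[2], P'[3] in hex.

P'[0] = 5, P'[1] = 1, P'[2] = 6, P'[3] = A

In CTR with a reused counter, both messages share the same keystream S_i, so C_i ⊕ C'_i = P_i ⊕ P'_i and thus P'_i = P_i ⊕ C_i ⊕ C'_i.
P'[0]: D ⊕ 4 ⊕ C = 5.
P'[1]: 6 ⊕ E ⊕ 9 = 1.
P'[2]: A ⊕ 1 ⊕ D = 6.
P'[3]: 2 ⊕ 8 ⊕ 0 = A.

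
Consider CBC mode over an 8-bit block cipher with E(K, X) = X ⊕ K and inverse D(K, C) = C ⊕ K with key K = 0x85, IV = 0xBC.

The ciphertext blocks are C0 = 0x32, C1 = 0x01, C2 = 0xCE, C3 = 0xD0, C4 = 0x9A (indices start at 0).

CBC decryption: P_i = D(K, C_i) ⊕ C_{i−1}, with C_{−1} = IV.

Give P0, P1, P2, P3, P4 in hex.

P0 = 0x0B, P1 = 0xB6, P2 = 0x4A, P3 = 0x9B, P4 = 0xCF

P0: D(K, 0x32) = 0xB7; 0xB7 ⊕ 0xBC = 0x0B.
P1: D(K, 0x01) = 0x84; 0x84 ⊕ 0x32 = 0xB6.
P2: D(K, 0xCE) = 0x4B; 0x4B ⊕ 0x01 = 0x4A.
P3: D(K, 0xD0) = 0x55; 0x55 ⊕ 0xCE = 0x9B.
P4: D(K, 0x9A) = 0x1F; 0x1F ⊕ 0xD0 = 0xCF.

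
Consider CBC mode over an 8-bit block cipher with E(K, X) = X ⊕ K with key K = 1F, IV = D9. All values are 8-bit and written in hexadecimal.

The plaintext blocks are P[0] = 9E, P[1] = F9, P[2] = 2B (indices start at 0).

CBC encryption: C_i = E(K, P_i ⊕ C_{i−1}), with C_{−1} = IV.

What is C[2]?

C[2] = 8A

C[0]: P[0] ⊕ D9 = 47; E(K, 47) = 58.
C[1]: P[1] ⊕ 58 = A1; E(K, A1) = BE.
C[2]: P[2] ⊕ BE = 95; E(K, 95) = 8A.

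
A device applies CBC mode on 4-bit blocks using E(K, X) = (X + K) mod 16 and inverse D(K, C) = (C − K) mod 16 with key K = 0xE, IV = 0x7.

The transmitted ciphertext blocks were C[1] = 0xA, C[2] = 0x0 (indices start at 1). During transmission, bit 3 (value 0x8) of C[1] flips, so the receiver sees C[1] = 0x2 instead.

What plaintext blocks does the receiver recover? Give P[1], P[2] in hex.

P[1] = 0x3, P[2] = 0x0

CBC decryption: P_i = D(K, C_i) ⊕ C_{i−1}, with C_{0} = IV.
Only C[1] changed, to 0x2. In CBC, a change in C_i garbles P_i and flips the same bit in P_{i+1}. Decrypting the received ciphertext:
P[1]: D(K, 0x2) = 0x4; 0x4 ⊕ 0x7 = 0x3.
P[2]: D(K, 0x0) = 0x2; 0x2 ⊕ 0x2 = 0x0.
Blocks that differ from the original plaintext: P[1], P[2].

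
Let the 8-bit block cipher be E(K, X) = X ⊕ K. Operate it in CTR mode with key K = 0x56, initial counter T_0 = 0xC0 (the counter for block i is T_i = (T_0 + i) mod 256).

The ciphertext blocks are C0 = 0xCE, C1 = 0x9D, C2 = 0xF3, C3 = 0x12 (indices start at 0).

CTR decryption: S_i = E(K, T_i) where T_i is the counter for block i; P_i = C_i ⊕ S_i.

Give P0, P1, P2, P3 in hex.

P0 = 0x58, P1 = 0x0A, P2 = 0x67, P3 = 0x87

P0: T = 0xC0, S = E(K, T) = 0x96; 0xCE ⊕ 0x96 = 0x58.
P1: T = 0xC1, S = E(K, T) = 0x97; 0x9D ⊕ 0x97 = 0x0A.
P2: T = 0xC2, S = E(K, T) = 0x94; 0xF3 ⊕ 0x94 = 0x67.
P3: T = 0xC3, S = E(K, T) = 0x95; 0x12 ⊕ 0x95 = 0x87.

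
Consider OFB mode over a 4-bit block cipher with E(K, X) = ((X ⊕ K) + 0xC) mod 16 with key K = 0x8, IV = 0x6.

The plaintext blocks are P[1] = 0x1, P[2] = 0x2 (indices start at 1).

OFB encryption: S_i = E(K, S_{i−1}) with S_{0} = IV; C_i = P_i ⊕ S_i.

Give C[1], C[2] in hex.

C[1] = 0xB, C[2] = 0xC

C[1]: S = E(K, 0x6) = 0xA; 0x1 ⊕ 0xA = 0xB.
C[2]: S = E(K, 0xA) = 0xE; 0x2 ⊕ 0xE = 0xC.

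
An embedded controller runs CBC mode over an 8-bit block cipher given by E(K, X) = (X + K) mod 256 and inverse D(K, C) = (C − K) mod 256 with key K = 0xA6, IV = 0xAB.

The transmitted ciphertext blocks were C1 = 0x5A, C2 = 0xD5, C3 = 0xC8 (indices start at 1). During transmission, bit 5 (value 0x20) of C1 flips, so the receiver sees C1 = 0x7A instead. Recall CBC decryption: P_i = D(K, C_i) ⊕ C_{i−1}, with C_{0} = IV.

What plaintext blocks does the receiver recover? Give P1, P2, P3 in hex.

Only C1 changed, to 0x7A. In CBC, a change in C_i garbles P_i and flips the same bit in P_{i+1}. Decrypting the received ciphertext:
P1: D(K, 0x7A) = 0xD4; 0xD4 ⊕ 0xAB = 0x7F.
P2: D(K, 0xD5) = 0x2F; 0x2F ⊕ 0x7A = 0x55.
P3: D(K, 0xC8) = 0x22; 0x22 ⊕ 0xD5 = 0xF7.
Blocks that differ from the original plaintext: P1, P2.

P1 = 0x7F, P2 = 0x55, P3 = 0xF7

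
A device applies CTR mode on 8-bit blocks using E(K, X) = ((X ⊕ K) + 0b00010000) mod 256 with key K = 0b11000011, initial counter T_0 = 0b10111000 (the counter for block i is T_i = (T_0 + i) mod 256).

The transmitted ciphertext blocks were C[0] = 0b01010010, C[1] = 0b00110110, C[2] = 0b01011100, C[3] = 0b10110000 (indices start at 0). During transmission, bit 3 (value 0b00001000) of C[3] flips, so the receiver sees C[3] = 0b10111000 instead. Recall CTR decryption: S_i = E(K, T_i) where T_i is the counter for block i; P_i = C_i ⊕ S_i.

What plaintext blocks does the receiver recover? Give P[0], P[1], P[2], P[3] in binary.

Only C[3] changed, to 0b10111000. In CTR, a change in C_i flips the same bit in P_i only; the keystream is unaffected. Decrypting the received ciphertext:
P[0]: T = 0b10111000, S = E(K, T) = 0b10001011; 0b01010010 ⊕ 0b10001011 = 0b11011001.
P[1]: T = 0b10111001, S = E(K, T) = 0b10001010; 0b00110110 ⊕ 0b10001010 = 0b10111100.
P[2]: T = 0b10111010, S = E(K, T) = 0b10001001; 0b01011100 ⊕ 0b10001001 = 0b11010101.
P[3]: T = 0b10111011, S = E(K, T) = 0b10001000; 0b10111000 ⊕ 0b10001000 = 0b00110000.
Blocks that differ from the original plaintext: P[3].

P[0] = 0b11011001, P[1] = 0b10111100, P[2] = 0b11010101, P[3] = 0b00110000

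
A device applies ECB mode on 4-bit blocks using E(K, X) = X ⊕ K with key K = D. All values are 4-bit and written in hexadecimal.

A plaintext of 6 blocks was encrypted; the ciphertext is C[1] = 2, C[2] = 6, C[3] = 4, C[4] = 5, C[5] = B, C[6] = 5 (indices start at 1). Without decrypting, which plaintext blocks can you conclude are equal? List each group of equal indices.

P[4] = P[6]

ECB encrypts each block independently with the same key, so equal ciphertext blocks imply equal plaintext blocks.
C[4] = C[6] = 5, so P[4] = P[6].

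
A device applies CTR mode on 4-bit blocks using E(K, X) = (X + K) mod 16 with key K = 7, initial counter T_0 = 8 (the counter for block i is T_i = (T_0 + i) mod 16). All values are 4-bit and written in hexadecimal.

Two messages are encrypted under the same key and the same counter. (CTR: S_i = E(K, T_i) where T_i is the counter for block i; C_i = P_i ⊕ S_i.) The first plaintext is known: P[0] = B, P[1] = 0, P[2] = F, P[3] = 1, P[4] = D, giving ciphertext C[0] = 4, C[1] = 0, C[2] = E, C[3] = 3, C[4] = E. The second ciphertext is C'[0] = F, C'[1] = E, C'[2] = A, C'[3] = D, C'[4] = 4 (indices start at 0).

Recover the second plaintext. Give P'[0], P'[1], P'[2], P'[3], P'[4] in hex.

P'[0] = 0, P'[1] = E, P'[2] = B, P'[3] = F, P'[4] = 7

In CTR with a reused counter, both messages share the same keystream S_i, so C_i ⊕ C'_i = P_i ⊕ P'_i and thus P'_i = P_i ⊕ C_i ⊕ C'_i.
P'[0]: B ⊕ 4 ⊕ F = 0.
P'[1]: 0 ⊕ 0 ⊕ E = E.
P'[2]: F ⊕ E ⊕ A = B.
P'[3]: 1 ⊕ 3 ⊕ D = F.
P'[4]: D ⊕ E ⊕ 4 = 7.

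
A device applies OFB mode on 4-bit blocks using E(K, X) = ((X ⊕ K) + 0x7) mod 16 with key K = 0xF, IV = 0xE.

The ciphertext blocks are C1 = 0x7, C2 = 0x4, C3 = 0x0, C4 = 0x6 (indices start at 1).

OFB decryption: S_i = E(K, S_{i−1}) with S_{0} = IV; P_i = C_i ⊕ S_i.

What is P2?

P1: S = E(K, 0xE) = 0x8; 0x7 ⊕ 0x8 = 0xF.
P2: S = E(K, 0x8) = 0xE; 0x4 ⊕ 0xE = 0xA.

P2 = 0xA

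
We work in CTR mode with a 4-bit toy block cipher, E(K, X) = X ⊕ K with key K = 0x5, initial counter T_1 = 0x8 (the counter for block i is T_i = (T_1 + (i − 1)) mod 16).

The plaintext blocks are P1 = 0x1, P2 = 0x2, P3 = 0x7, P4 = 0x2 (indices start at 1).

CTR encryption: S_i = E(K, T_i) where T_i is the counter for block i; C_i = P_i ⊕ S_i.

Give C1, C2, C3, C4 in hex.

C1: T = 0x8, S = E(K, T) = 0xD; 0x1 ⊕ 0xD = 0xC.
C2: T = 0x9, S = E(K, T) = 0xC; 0x2 ⊕ 0xC = 0xE.
C3: T = 0xA, S = E(K, T) = 0xF; 0x7 ⊕ 0xF = 0x8.
C4: T = 0xB, S = E(K, T) = 0xE; 0x2 ⊕ 0xE = 0xC.

C1 = 0xC, C2 = 0xE, C3 = 0x8, C4 = 0xC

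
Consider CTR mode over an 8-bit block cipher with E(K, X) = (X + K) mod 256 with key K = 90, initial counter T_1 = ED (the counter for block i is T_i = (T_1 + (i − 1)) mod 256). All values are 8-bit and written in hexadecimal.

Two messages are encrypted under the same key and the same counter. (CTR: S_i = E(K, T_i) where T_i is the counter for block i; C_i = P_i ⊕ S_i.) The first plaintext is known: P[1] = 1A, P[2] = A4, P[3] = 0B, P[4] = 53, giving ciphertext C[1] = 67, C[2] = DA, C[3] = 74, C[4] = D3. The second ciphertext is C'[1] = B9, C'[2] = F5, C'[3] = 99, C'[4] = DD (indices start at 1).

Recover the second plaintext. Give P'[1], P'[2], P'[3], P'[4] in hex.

In CTR with a reused counter, both messages share the same keystream S_i, so C_i ⊕ C'_i = P_i ⊕ P'_i and thus P'_i = P_i ⊕ C_i ⊕ C'_i.
P'[1]: 1A ⊕ 67 ⊕ B9 = C4.
P'[2]: A4 ⊕ DA ⊕ F5 = 8B.
P'[3]: 0B ⊕ 74 ⊕ 99 = E6.
P'[4]: 53 ⊕ D3 ⊕ DD = 5D.

P'[1] = C4, P'[2] = 8B, P'[3] = E6, P'[4] = 5D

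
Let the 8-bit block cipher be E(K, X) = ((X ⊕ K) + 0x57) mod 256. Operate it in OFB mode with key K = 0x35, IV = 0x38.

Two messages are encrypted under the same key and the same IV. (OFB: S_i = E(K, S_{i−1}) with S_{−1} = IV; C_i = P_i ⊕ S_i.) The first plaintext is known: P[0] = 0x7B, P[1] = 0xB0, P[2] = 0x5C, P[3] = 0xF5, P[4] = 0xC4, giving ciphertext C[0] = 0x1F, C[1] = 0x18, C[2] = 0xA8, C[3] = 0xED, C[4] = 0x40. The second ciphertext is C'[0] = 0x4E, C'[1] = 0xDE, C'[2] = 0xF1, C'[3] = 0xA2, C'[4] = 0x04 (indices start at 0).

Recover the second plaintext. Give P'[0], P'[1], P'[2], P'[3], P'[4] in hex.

P'[0] = 0x2A, P'[1] = 0x76, P'[2] = 0x05, P'[3] = 0xBA, P'[4] = 0x80

In OFB with a reused IV, both messages share the same keystream S_i, so C_i ⊕ C'_i = P_i ⊕ P'_i and thus P'_i = P_i ⊕ C_i ⊕ C'_i.
P'[0]: 0x7B ⊕ 0x1F ⊕ 0x4E = 0x2A.
P'[1]: 0xB0 ⊕ 0x18 ⊕ 0xDE = 0x76.
P'[2]: 0x5C ⊕ 0xA8 ⊕ 0xF1 = 0x05.
P'[3]: 0xF5 ⊕ 0xED ⊕ 0xA2 = 0xBA.
P'[4]: 0xC4 ⊕ 0x40 ⊕ 0x04 = 0x80.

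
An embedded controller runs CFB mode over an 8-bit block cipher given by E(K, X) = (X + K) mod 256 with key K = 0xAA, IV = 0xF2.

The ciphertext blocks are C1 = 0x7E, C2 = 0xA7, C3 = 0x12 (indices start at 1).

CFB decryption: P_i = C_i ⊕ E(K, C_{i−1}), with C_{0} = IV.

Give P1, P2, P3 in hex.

P1 = 0xE2, P2 = 0x8F, P3 = 0x43

P1: E(K, 0xF2) = 0x9C; 0x7E ⊕ 0x9C = 0xE2.
P2: E(K, 0x7E) = 0x28; 0xA7 ⊕ 0x28 = 0x8F.
P3: E(K, 0xA7) = 0x51; 0x12 ⊕ 0x51 = 0x43.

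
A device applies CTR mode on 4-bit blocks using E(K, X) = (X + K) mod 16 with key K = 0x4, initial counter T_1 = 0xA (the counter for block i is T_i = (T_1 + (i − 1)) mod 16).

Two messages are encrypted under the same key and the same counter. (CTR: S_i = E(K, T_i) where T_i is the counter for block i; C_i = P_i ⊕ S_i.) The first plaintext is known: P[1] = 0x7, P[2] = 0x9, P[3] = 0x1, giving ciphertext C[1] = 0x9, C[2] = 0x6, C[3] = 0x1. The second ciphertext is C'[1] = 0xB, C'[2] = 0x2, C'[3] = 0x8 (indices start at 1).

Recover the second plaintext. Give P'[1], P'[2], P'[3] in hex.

P'[1] = 0x5, P'[2] = 0xD, P'[3] = 0x8

In CTR with a reused counter, both messages share the same keystream S_i, so C_i ⊕ C'_i = P_i ⊕ P'_i and thus P'_i = P_i ⊕ C_i ⊕ C'_i.
P'[1]: 0x7 ⊕ 0x9 ⊕ 0xB = 0x5.
P'[2]: 0x9 ⊕ 0x6 ⊕ 0x2 = 0xD.
P'[3]: 0x1 ⊕ 0x1 ⊕ 0x8 = 0x8.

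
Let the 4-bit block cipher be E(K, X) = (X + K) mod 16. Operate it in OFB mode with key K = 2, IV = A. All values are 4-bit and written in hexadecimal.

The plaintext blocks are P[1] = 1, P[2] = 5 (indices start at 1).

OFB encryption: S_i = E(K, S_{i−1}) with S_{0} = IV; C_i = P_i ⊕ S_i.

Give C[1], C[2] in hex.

C[1]: S = E(K, A) = C; 1 ⊕ C = D.
C[2]: S = E(K, C) = E; 5 ⊕ E = B.

C[1] = D, C[2] = B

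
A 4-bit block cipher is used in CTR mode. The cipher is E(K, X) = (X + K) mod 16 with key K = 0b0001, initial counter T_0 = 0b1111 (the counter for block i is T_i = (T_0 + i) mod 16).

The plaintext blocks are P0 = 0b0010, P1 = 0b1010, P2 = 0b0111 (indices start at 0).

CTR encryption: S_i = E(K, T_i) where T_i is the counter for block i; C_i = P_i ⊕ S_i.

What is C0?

C0 = 0b0010

C0: T = 0b1111, S = E(K, T) = 0b0000; 0b0010 ⊕ 0b0000 = 0b0010.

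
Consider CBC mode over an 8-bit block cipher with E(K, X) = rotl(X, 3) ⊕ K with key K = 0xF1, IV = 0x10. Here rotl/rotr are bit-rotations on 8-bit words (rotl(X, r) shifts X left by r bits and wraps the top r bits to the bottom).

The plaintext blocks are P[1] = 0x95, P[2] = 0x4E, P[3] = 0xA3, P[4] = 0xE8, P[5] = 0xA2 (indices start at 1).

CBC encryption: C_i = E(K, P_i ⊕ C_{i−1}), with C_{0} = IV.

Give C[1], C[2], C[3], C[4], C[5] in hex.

C[1]: P[1] ⊕ 0x10 = 0x85; E(K, 0x85) = 0xDD.
C[2]: P[2] ⊕ 0xDD = 0x93; E(K, 0x93) = 0x6D.
C[3]: P[3] ⊕ 0x6D = 0xCE; E(K, 0xCE) = 0x87.
C[4]: P[4] ⊕ 0x87 = 0x6F; E(K, 0x6F) = 0x8A.
C[5]: P[5] ⊕ 0x8A = 0x28; E(K, 0x28) = 0xB0.

C[1] = 0xDD, C[2] = 0x6D, C[3] = 0x87, C[4] = 0x8A, C[5] = 0xB0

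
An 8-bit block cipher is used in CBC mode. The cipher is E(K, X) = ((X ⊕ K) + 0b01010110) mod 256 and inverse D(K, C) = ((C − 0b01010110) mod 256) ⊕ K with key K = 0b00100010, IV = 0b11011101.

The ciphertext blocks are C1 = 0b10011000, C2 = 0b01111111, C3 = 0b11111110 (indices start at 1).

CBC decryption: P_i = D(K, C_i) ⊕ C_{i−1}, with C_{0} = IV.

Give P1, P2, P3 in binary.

P1 = 0b10111101, P2 = 0b10010011, P3 = 0b11110101

P1: D(K, 0b10011000) = 0b01100000; 0b01100000 ⊕ 0b11011101 = 0b10111101.
P2: D(K, 0b01111111) = 0b00001011; 0b00001011 ⊕ 0b10011000 = 0b10010011.
P3: D(K, 0b11111110) = 0b10001010; 0b10001010 ⊕ 0b01111111 = 0b11110101.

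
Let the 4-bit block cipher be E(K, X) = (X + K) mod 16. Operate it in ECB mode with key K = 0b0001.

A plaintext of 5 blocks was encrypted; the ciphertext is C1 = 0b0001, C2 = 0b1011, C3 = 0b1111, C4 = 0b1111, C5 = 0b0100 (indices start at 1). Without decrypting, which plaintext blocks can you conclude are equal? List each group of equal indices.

ECB encrypts each block independently with the same key, so equal ciphertext blocks imply equal plaintext blocks.
C3 = C4 = 0b1111, so P3 = P4.

P3 = P4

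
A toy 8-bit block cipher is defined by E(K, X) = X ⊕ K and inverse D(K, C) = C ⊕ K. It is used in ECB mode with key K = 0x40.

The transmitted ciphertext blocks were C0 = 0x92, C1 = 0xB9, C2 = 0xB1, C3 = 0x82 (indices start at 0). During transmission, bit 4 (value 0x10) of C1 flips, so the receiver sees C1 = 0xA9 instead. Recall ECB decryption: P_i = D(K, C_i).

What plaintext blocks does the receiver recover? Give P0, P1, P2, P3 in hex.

Only C1 changed, to 0xA9. In ECB, a change in C_i affects only P_i. Decrypting the received ciphertext:
P0: D(K, 0x92) = 0xD2.
P1: D(K, 0xA9) = 0xE9.
P2: D(K, 0xB1) = 0xF1.
P3: D(K, 0x82) = 0xC2.
Blocks that differ from the original plaintext: P1.

P0 = 0xD2, P1 = 0xE9, P2 = 0xF1, P3 = 0xC2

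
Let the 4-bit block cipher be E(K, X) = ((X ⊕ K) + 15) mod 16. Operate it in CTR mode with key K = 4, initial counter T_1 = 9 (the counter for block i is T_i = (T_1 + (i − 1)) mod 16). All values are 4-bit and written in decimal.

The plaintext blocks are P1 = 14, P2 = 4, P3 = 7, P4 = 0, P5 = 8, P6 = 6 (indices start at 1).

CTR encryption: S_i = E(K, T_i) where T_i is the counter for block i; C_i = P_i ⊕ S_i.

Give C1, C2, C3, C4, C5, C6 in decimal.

C1 = 2, C2 = 9, C3 = 9, C4 = 7, C5 = 0, C6 = 15

C1: T = 9, S = E(K, T) = 12; 14 ⊕ 12 = 2.
C2: T = 10, S = E(K, T) = 13; 4 ⊕ 13 = 9.
C3: T = 11, S = E(K, T) = 14; 7 ⊕ 14 = 9.
C4: T = 12, S = E(K, T) = 7; 0 ⊕ 7 = 7.
C5: T = 13, S = E(K, T) = 8; 8 ⊕ 8 = 0.
C6: T = 14, S = E(K, T) = 9; 6 ⊕ 9 = 15.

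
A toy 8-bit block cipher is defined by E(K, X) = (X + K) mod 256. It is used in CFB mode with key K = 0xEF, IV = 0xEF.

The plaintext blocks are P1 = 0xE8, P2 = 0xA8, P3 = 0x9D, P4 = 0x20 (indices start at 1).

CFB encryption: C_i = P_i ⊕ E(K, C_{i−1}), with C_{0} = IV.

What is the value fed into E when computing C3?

0x8D

C1: E(K, 0xEF) = 0xDE; 0xE8 ⊕ 0xDE = 0x36.
C2: E(K, 0x36) = 0x25; 0xA8 ⊕ 0x25 = 0x8D.
C3: E(K, 0x8D) = 0x7C; 0x9D ⊕ 0x7C = 0xE1.
So the input to E for block 3 is 0x8D.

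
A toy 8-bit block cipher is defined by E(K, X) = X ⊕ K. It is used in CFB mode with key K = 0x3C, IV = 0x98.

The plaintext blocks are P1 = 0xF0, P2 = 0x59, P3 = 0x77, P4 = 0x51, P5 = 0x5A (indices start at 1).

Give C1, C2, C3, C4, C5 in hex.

C1 = 0x54, C2 = 0x31, C3 = 0x7A, C4 = 0x17, C5 = 0x71

CFB encryption: C_i = P_i ⊕ E(K, C_{i−1}), with C_{0} = IV.
C1: E(K, 0x98) = 0xA4; 0xF0 ⊕ 0xA4 = 0x54.
C2: E(K, 0x54) = 0x68; 0x59 ⊕ 0x68 = 0x31.
C3: E(K, 0x31) = 0x0D; 0x77 ⊕ 0x0D = 0x7A.
C4: E(K, 0x7A) = 0x46; 0x51 ⊕ 0x46 = 0x17.
C5: E(K, 0x17) = 0x2B; 0x5A ⊕ 0x2B = 0x71.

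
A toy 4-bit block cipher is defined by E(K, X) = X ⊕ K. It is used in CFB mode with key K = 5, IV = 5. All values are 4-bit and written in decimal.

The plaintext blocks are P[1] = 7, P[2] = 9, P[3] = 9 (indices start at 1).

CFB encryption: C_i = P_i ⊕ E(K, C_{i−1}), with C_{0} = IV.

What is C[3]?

C[1]: E(K, 5) = 0; 7 ⊕ 0 = 7.
C[2]: E(K, 7) = 2; 9 ⊕ 2 = 11.
C[3]: E(K, 11) = 14; 9 ⊕ 14 = 7.

C[3] = 7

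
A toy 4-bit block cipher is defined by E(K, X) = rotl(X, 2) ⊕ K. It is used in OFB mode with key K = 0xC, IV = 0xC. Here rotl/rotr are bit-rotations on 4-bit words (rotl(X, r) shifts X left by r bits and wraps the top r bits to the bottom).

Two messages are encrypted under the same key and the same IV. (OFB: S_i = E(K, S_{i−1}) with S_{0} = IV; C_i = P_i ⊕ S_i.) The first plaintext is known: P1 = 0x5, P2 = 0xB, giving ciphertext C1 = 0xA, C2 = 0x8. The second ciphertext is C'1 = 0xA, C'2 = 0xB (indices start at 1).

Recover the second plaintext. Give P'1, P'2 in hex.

In OFB with a reused IV, both messages share the same keystream S_i, so C_i ⊕ C'_i = P_i ⊕ P'_i and thus P'_i = P_i ⊕ C_i ⊕ C'_i.
P'1: 0x5 ⊕ 0xA ⊕ 0xA = 0x5.
P'2: 0xB ⊕ 0x8 ⊕ 0xB = 0x8.

P'1 = 0x5, P'2 = 0x8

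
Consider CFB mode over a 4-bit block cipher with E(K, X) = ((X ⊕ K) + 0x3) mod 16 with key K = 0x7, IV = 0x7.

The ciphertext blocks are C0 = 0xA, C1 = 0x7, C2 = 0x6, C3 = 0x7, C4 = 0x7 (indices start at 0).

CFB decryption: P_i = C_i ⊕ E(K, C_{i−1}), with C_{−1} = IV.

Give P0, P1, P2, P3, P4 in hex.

P0: E(K, 0x7) = 0x3; 0xA ⊕ 0x3 = 0x9.
P1: E(K, 0xA) = 0x0; 0x7 ⊕ 0x0 = 0x7.
P2: E(K, 0x7) = 0x3; 0x6 ⊕ 0x3 = 0x5.
P3: E(K, 0x6) = 0x4; 0x7 ⊕ 0x4 = 0x3.
P4: E(K, 0x7) = 0x3; 0x7 ⊕ 0x3 = 0x4.

P0 = 0x9, P1 = 0x7, P2 = 0x5, P3 = 0x3, P4 = 0x4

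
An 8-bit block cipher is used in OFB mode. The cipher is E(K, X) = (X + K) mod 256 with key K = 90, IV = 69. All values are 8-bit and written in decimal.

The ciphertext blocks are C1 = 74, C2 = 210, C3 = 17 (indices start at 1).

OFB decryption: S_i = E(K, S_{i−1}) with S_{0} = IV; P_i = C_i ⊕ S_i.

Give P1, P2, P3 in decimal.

P1: S = E(K, 69) = 159; 74 ⊕ 159 = 213.
P2: S = E(K, 159) = 249; 210 ⊕ 249 = 43.
P3: S = E(K, 249) = 83; 17 ⊕ 83 = 66.

P1 = 213, P2 = 43, P3 = 66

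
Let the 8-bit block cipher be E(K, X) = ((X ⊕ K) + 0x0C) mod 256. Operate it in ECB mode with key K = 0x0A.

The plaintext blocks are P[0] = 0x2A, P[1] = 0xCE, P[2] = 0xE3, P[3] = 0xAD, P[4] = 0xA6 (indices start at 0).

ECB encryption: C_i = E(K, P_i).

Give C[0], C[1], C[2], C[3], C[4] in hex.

C[0] = 0x2C, C[1] = 0xD0, C[2] = 0xF5, C[3] = 0xB3, C[4] = 0xB8

C[0]: E(K, 0x2A) = 0x2C.
C[1]: E(K, 0xCE) = 0xD0.
C[2]: E(K, 0xE3) = 0xF5.
C[3]: E(K, 0xAD) = 0xB3.
C[4]: E(K, 0xA6) = 0xB8.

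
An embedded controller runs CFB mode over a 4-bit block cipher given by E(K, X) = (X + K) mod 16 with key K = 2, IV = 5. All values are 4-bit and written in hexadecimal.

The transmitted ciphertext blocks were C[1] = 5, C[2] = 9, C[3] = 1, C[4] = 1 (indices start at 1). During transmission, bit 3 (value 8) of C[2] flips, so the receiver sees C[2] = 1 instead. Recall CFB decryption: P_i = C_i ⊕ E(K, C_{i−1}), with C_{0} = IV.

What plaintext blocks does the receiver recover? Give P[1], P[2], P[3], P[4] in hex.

P[1] = 2, P[2] = 6, P[3] = 2, P[4] = 2

Only C[2] changed, to 1. In CFB, a change in C_i flips the same bit in P_i and garbles P_{i+1}. Decrypting the received ciphertext:
P[1]: E(K, 5) = 7; 5 ⊕ 7 = 2.
P[2]: E(K, 5) = 7; 1 ⊕ 7 = 6.
P[3]: E(K, 1) = 3; 1 ⊕ 3 = 2.
P[4]: E(K, 1) = 3; 1 ⊕ 3 = 2.
Blocks that differ from the original plaintext: P[2], P[3].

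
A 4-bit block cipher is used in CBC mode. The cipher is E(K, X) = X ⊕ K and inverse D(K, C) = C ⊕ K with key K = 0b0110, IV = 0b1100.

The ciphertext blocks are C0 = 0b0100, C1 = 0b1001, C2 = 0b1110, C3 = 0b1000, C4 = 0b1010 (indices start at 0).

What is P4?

CBC decryption: P_i = D(K, C_i) ⊕ C_{i−1}, with C_{−1} = IV.
P4: D(K, 0b1010) = 0b1100; 0b1100 ⊕ 0b1000 = 0b0100.

P4 = 0b0100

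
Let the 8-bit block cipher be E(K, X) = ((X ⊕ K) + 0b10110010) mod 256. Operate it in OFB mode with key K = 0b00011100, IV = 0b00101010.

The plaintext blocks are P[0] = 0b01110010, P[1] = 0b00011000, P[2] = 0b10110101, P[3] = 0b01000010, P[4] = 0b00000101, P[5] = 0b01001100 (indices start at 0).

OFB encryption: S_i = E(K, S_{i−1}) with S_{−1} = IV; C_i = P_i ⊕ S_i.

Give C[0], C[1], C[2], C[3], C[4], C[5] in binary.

C[0] = 0b10011010, C[1] = 0b10111110, C[2] = 0b11011001, C[3] = 0b01100000, C[4] = 0b11110101, C[5] = 0b11010010

C[0]: S = E(K, 0b00101010) = 0b11101000; 0b01110010 ⊕ 0b11101000 = 0b10011010.
C[1]: S = E(K, 0b11101000) = 0b10100110; 0b00011000 ⊕ 0b10100110 = 0b10111110.
C[2]: S = E(K, 0b10100110) = 0b01101100; 0b10110101 ⊕ 0b01101100 = 0b11011001.
C[3]: S = E(K, 0b01101100) = 0b00100010; 0b01000010 ⊕ 0b00100010 = 0b01100000.
C[4]: S = E(K, 0b00100010) = 0b11110000; 0b00000101 ⊕ 0b11110000 = 0b11110101.
C[5]: S = E(K, 0b11110000) = 0b10011110; 0b01001100 ⊕ 0b10011110 = 0b11010010.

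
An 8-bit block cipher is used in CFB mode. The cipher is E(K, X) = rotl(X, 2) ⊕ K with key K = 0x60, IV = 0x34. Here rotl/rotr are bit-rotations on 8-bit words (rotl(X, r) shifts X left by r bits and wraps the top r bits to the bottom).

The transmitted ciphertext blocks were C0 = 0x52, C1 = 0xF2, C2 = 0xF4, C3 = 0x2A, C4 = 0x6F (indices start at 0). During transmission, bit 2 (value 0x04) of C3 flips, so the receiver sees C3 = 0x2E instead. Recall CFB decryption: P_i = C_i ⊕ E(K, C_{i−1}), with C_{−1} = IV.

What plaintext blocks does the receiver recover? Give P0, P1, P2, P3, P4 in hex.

P0 = 0xE2, P1 = 0xDB, P2 = 0x5F, P3 = 0x9D, P4 = 0xB7

Only C3 changed, to 0x2E. In CFB, a change in C_i flips the same bit in P_i and garbles P_{i+1}. Decrypting the received ciphertext:
P0: E(K, 0x34) = 0xB0; 0x52 ⊕ 0xB0 = 0xE2.
P1: E(K, 0x52) = 0x29; 0xF2 ⊕ 0x29 = 0xDB.
P2: E(K, 0xF2) = 0xAB; 0xF4 ⊕ 0xAB = 0x5F.
P3: E(K, 0xF4) = 0xB3; 0x2E ⊕ 0xB3 = 0x9D.
P4: E(K, 0x2E) = 0xD8; 0x6F ⊕ 0xD8 = 0xB7.
Blocks that differ from the original plaintext: P3, P4.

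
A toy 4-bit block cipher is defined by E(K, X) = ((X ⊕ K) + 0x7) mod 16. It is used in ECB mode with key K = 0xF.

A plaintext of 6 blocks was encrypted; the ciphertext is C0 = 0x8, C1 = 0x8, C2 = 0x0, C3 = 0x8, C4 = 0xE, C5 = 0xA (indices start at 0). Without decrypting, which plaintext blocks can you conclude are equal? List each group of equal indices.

ECB encrypts each block independently with the same key, so equal ciphertext blocks imply equal plaintext blocks.
C0 = C1 = C3 = 0x8, so P0 = P1 = P3.

P0 = P1 = P3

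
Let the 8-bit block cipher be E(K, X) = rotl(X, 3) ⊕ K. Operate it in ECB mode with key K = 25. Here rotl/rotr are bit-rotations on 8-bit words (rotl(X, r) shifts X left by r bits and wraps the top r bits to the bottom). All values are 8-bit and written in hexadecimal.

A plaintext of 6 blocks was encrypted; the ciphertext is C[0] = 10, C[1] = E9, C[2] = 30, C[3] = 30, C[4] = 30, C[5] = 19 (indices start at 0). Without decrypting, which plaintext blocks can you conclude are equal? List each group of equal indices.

ECB encrypts each block independently with the same key, so equal ciphertext blocks imply equal plaintext blocks.
C[2] = C[3] = C[4] = 30, so P[2] = P[3] = P[4].

P[2] = P[3] = P[4]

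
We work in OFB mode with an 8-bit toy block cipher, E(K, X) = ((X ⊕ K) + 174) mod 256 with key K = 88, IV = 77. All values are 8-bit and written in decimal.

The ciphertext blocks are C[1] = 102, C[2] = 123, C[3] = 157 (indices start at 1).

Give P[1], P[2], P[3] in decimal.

P[1] = 165, P[2] = 50, P[3] = 34

OFB decryption: S_i = E(K, S_{i−1}) with S_{0} = IV; P_i = C_i ⊕ S_i.
P[1]: S = E(K, 77) = 195; 102 ⊕ 195 = 165.
P[2]: S = E(K, 195) = 73; 123 ⊕ 73 = 50.
P[3]: S = E(K, 73) = 191; 157 ⊕ 191 = 34.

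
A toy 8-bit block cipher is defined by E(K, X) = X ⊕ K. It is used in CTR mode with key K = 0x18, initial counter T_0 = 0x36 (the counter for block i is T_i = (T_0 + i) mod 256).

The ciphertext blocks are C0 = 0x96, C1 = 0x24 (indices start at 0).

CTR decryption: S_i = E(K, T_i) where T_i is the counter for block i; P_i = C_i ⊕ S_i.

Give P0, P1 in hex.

P0 = 0xB8, P1 = 0x0B

P0: T = 0x36, S = E(K, T) = 0x2E; 0x96 ⊕ 0x2E = 0xB8.
P1: T = 0x37, S = E(K, T) = 0x2F; 0x24 ⊕ 0x2F = 0x0B.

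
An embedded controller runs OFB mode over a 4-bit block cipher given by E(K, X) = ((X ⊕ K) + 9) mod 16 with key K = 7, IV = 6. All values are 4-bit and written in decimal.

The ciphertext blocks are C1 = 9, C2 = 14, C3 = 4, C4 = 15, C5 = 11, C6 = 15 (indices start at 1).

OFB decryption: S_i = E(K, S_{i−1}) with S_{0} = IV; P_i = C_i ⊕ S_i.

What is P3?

P1: S = E(K, 6) = 10; 9 ⊕ 10 = 3.
P2: S = E(K, 10) = 6; 14 ⊕ 6 = 8.
P3: S = E(K, 6) = 10; 4 ⊕ 10 = 14.

P3 = 14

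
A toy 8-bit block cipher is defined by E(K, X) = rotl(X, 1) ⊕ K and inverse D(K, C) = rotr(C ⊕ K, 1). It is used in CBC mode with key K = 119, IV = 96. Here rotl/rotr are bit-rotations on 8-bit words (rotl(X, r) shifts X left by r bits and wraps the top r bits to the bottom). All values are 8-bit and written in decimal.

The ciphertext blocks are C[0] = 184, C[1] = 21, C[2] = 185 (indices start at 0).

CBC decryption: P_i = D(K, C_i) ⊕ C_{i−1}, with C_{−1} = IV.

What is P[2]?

P[2]: D(K, 185) = 103; 103 ⊕ 21 = 114.

P[2] = 114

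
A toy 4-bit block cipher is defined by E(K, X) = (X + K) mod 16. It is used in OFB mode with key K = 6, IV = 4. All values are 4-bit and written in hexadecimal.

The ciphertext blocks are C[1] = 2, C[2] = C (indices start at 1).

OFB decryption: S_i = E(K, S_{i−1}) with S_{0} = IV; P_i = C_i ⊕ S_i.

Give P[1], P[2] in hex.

P[1]: S = E(K, 4) = A; 2 ⊕ A = 8.
P[2]: S = E(K, A) = 0; C ⊕ 0 = C.

P[1] = 8, P[2] = C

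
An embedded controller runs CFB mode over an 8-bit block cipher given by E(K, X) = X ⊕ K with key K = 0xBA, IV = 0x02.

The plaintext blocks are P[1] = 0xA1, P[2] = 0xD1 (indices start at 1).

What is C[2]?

CFB encryption: C_i = P_i ⊕ E(K, C_{i−1}), with C_{0} = IV.
C[1]: E(K, 0x02) = 0xB8; 0xA1 ⊕ 0xB8 = 0x19.
C[2]: E(K, 0x19) = 0xA3; 0xD1 ⊕ 0xA3 = 0x72.

C[2] = 0x72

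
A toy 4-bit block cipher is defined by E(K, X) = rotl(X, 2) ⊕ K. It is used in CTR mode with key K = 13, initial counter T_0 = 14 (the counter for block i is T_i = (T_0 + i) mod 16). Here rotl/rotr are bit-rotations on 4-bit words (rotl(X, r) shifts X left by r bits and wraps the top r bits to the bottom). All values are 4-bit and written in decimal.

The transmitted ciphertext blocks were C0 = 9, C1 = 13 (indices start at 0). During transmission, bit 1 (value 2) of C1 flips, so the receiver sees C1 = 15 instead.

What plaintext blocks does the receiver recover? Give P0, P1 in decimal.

CTR decryption: S_i = E(K, T_i) where T_i is the counter for block i; P_i = C_i ⊕ S_i.
Only C1 changed, to 15. In CTR, a change in C_i flips the same bit in P_i only; the keystream is unaffected. Decrypting the received ciphertext:
P0: T = 14, S = E(K, T) = 6; 9 ⊕ 6 = 15.
P1: T = 15, S = E(K, T) = 2; 15 ⊕ 2 = 13.
Blocks that differ from the original plaintext: P1.

P0 = 15, P1 = 13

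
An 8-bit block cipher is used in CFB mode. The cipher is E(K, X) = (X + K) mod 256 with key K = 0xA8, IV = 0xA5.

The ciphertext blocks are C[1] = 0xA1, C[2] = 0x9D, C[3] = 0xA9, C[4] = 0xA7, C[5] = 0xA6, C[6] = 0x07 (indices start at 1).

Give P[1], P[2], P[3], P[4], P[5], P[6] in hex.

CFB decryption: P_i = C_i ⊕ E(K, C_{i−1}), with C_{0} = IV.
P[1]: E(K, 0xA5) = 0x4D; 0xA1 ⊕ 0x4D = 0xEC.
P[2]: E(K, 0xA1) = 0x49; 0x9D ⊕ 0x49 = 0xD4.
P[3]: E(K, 0x9D) = 0x45; 0xA9 ⊕ 0x45 = 0xEC.
P[4]: E(K, 0xA9) = 0x51; 0xA7 ⊕ 0x51 = 0xF6.
P[5]: E(K, 0xA7) = 0x4F; 0xA6 ⊕ 0x4F = 0xE9.
P[6]: E(K, 0xA6) = 0x4E; 0x07 ⊕ 0x4E = 0x49.

P[1] = 0xEC, P[2] = 0xD4, P[3] = 0xEC, P[4] = 0xF6, P[5] = 0xE9, P[6] = 0x49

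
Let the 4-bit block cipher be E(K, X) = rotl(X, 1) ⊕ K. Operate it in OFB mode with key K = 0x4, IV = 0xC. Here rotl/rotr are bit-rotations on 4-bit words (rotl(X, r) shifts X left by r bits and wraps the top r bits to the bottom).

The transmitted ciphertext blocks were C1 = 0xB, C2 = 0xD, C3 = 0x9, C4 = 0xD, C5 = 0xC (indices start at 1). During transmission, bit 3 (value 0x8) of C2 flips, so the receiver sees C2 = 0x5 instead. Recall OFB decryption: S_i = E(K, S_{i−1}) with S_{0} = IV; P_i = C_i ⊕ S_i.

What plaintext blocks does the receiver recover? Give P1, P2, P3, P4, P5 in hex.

P1 = 0x6, P2 = 0xA, P3 = 0x2, P4 = 0xE, P5 = 0xE

Only C2 changed, to 0x5. In OFB, a change in C_i flips the same bit in P_i only; the keystream is unaffected. Decrypting the received ciphertext:
P1: S = E(K, 0xC) = 0xD; 0xB ⊕ 0xD = 0x6.
P2: S = E(K, 0xD) = 0xF; 0x5 ⊕ 0xF = 0xA.
P3: S = E(K, 0xF) = 0xB; 0x9 ⊕ 0xB = 0x2.
P4: S = E(K, 0xB) = 0x3; 0xD ⊕ 0x3 = 0xE.
P5: S = E(K, 0x3) = 0x2; 0xC ⊕ 0x2 = 0xE.
Blocks that differ from the original plaintext: P2.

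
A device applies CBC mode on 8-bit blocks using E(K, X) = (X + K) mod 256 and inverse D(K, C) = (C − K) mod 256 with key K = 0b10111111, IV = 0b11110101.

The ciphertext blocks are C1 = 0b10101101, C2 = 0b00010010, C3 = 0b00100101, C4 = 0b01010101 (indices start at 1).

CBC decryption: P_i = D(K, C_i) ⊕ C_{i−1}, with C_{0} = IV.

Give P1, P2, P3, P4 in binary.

P1: D(K, 0b10101101) = 0b11101110; 0b11101110 ⊕ 0b11110101 = 0b00011011.
P2: D(K, 0b00010010) = 0b01010011; 0b01010011 ⊕ 0b10101101 = 0b11111110.
P3: D(K, 0b00100101) = 0b01100110; 0b01100110 ⊕ 0b00010010 = 0b01110100.
P4: D(K, 0b01010101) = 0b10010110; 0b10010110 ⊕ 0b00100101 = 0b10110011.

P1 = 0b00011011, P2 = 0b11111110, P3 = 0b01110100, P4 = 0b10110011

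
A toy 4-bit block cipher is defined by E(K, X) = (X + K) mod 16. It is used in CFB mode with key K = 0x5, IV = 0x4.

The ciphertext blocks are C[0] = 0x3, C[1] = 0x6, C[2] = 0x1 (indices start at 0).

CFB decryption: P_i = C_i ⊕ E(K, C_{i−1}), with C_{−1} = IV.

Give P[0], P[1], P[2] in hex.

P[0] = 0xA, P[1] = 0xE, P[2] = 0xA

P[0]: E(K, 0x4) = 0x9; 0x3 ⊕ 0x9 = 0xA.
P[1]: E(K, 0x3) = 0x8; 0x6 ⊕ 0x8 = 0xE.
P[2]: E(K, 0x6) = 0xB; 0x1 ⊕ 0xB = 0xA.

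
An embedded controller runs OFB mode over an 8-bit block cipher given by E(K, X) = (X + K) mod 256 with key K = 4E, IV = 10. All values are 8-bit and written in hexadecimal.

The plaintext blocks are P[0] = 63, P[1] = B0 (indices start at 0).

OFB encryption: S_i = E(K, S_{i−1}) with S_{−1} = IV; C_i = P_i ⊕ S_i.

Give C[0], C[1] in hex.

C[0] = 3D, C[1] = 1C

C[0]: S = E(K, 10) = 5E; 63 ⊕ 5E = 3D.
C[1]: S = E(K, 5E) = AC; B0 ⊕ AC = 1C.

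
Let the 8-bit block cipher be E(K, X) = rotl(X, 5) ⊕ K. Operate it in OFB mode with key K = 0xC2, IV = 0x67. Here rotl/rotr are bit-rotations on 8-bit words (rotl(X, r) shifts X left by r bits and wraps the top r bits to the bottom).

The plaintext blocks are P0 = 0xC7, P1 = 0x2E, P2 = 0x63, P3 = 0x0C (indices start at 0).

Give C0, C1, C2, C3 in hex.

OFB encryption: S_i = E(K, S_{i−1}) with S_{−1} = IV; C_i = P_i ⊕ S_i.
C0: S = E(K, 0x67) = 0x2E; 0xC7 ⊕ 0x2E = 0xE9.
C1: S = E(K, 0x2E) = 0x07; 0x2E ⊕ 0x07 = 0x29.
C2: S = E(K, 0x07) = 0x22; 0x63 ⊕ 0x22 = 0x41.
C3: S = E(K, 0x22) = 0x86; 0x0C ⊕ 0x86 = 0x8A.

C0 = 0xE9, C1 = 0x29, C2 = 0x41, C3 = 0x8A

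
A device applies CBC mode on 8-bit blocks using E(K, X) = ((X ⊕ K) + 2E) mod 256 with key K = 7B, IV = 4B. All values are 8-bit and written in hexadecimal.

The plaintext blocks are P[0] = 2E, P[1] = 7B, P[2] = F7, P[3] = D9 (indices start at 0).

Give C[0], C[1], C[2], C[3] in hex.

CBC encryption: C_i = E(K, P_i ⊕ C_{i−1}), with C_{−1} = IV.
C[0]: P[0] ⊕ 4B = 65; E(K, 65) = 4C.
C[1]: P[1] ⊕ 4C = 37; E(K, 37) = 7A.
C[2]: P[2] ⊕ 7A = 8D; E(K, 8D) = 24.
C[3]: P[3] ⊕ 24 = FD; E(K, FD) = B4.

C[0] = 4C, C[1] = 7A, C[2] = 24, C[3] = B4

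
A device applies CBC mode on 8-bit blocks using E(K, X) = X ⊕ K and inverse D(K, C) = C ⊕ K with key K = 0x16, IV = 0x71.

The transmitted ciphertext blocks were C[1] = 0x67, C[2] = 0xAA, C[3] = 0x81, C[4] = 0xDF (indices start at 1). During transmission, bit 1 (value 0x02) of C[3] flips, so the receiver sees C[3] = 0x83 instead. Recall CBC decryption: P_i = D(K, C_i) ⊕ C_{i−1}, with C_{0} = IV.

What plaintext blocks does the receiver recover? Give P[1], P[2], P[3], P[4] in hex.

P[1] = 0x00, P[2] = 0xDB, P[3] = 0x3F, P[4] = 0x4A

Only C[3] changed, to 0x83. In CBC, a change in C_i garbles P_i and flips the same bit in P_{i+1}. Decrypting the received ciphertext:
P[1]: D(K, 0x67) = 0x71; 0x71 ⊕ 0x71 = 0x00.
P[2]: D(K, 0xAA) = 0xBC; 0xBC ⊕ 0x67 = 0xDB.
P[3]: D(K, 0x83) = 0x95; 0x95 ⊕ 0xAA = 0x3F.
P[4]: D(K, 0xDF) = 0xC9; 0xC9 ⊕ 0x83 = 0x4A.
Blocks that differ from the original plaintext: P[3], P[4].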